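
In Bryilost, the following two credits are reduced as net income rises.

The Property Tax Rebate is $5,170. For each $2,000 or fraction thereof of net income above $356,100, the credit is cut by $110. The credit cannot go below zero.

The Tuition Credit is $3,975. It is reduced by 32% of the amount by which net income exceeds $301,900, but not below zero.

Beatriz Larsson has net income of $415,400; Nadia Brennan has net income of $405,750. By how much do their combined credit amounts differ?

$550

Beatriz ($415,400): Property Tax Rebate: income exceeds $356,100 by $59,300, which is 30 full-or-partial $2,000 increments; reduction = 30 × $110 = $3,300, leaving $1,870. Tuition Credit: 32% of the $113,500 excess over $301,900 is $36,320 ≥ base, so the credit is $0. total $1,870 + $0 = $1,870
Nadia ($405,750): Property Tax Rebate: income exceeds $356,100 by $49,650, which is 25 full-or-partial $2,000 increments; reduction = 25 × $110 = $2,750, leaving $2,420. Tuition Credit: 32% of the $103,850 excess over $301,900 is $33,232 ≥ base, so the credit is $0. total $2,420 + $0 = $2,420
Difference: |$1,870 − $2,420| = $550.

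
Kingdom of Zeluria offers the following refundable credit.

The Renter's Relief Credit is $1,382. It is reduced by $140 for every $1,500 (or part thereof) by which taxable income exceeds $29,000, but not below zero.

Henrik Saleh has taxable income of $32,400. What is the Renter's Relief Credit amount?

Renter's Relief Credit: income exceeds $29,000 by $3,400, which is 3 full-or-partial $1,500 increments; reduction = 3 × $140 = $420, leaving $962.

$962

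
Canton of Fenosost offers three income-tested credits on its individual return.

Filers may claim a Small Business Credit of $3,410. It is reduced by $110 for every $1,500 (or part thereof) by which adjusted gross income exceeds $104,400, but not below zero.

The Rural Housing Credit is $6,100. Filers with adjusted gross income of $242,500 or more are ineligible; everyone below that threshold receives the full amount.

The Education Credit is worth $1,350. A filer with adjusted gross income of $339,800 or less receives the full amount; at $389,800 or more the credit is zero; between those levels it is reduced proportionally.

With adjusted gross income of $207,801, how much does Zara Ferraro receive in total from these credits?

Small Business Credit: income exceeds $104,400 by $103,401 → 69 increments × $110 = $7,590 ≥ base, so the credit is $0.
Rural Housing Credit: $207,801 is below the $242,500 cutoff, so the full $6,100 applies.
Education Credit: $207,801 is at or below the $339,800 threshold, so the full $1,350 applies.
Total: $0 + $6,100 + $1,350 = $7,450.

$7,450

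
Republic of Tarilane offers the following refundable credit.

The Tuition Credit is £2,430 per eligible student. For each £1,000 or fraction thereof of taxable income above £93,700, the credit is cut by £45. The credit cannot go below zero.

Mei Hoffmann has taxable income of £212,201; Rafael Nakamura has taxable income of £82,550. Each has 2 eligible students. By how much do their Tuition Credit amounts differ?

£4,860

Mei (£212,201): Tuition Credit: base = 2 × £2,430 = £4,860. income exceeds £93,700 by £118,501 → 119 increments × £45 = £5,355 ≥ base, so the credit is £0.
Rafael (£82,550): Tuition Credit: base = 2 × £2,430 = £4,860. £82,550 is at or below the £93,700 threshold, so the full £4,860 applies.
Difference: |£0 − £4,860| = £4,860.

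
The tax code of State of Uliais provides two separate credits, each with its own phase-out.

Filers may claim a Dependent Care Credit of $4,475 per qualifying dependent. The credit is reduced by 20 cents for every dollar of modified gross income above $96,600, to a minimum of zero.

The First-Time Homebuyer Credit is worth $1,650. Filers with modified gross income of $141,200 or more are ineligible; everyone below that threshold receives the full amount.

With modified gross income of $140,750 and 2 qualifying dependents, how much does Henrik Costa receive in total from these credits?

Dependent Care Credit: base = 2 × $4,475 = $8,950. 20% of the $44,150 excess over $96,600 is $8,830; credit = $8,950 − $8,830 = $120.
First-Time Homebuyer Credit: $140,750 is below the $141,200 cutoff, so the full $1,650 applies.
Total: $120 + $1,650 = $1,770.

$1,770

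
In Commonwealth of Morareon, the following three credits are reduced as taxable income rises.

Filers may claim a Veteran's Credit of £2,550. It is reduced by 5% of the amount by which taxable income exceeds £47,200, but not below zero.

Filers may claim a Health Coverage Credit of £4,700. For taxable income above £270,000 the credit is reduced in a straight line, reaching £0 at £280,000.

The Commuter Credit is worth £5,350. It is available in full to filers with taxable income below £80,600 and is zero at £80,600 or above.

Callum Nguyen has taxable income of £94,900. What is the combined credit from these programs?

Veteran's Credit: 5% of the £47,700 excess over £47,200 is £2,385; credit = £2,550 − £2,385 = £165.
Health Coverage Credit: £94,900 is at or below the £270,000 threshold, so the full £4,700 applies.
Commuter Credit: £94,900 meets or exceeds the £80,600 cutoff, so the credit is £0.
Total: £165 + £4,700 + £0 = £4,865.

£4,865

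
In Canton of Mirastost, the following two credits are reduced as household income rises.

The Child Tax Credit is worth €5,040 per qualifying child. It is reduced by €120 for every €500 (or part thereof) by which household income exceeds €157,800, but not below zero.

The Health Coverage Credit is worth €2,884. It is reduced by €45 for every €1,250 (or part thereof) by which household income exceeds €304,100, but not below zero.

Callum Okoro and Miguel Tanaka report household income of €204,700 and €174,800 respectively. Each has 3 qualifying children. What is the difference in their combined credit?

Callum (€204,700): Child Tax Credit: base = 3 × €5,040 = €15,120. income exceeds €157,800 by €46,900, which is 94 full-or-partial €500 increments; reduction = 94 × €120 = €11,280, leaving €3,840. Health Coverage Credit: €204,700 is at or below the €304,100 threshold, so the full €2,884 applies. total €3,840 + €2,884 = €6,724
Miguel (€174,800): Child Tax Credit: base = 3 × €5,040 = €15,120. income exceeds €157,800 by €17,000, which is 34 full-or-partial €500 increments; reduction = 34 × €120 = €4,080, leaving €11,040. Health Coverage Credit: €174,800 is at or below the €304,100 threshold, so the full €2,884 applies. total €11,040 + €2,884 = €13,924
Difference: |€6,724 − €13,924| = €7,200.

€7,200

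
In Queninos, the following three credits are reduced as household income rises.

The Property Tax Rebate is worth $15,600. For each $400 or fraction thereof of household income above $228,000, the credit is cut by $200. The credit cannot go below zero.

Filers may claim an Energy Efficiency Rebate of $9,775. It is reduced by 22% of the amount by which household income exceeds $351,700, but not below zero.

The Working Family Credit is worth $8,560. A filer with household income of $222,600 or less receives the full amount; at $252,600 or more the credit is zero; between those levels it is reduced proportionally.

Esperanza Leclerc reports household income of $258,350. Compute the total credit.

$10,175

Property Tax Rebate: income exceeds $228,000 by $30,350, which is 76 full-or-partial $400 increments; reduction = 76 × $200 = $15,200, leaving $400.
Energy Efficiency Rebate: $258,350 is at or below the $351,700 threshold, so the full $9,775 applies.
Working Family Credit: $258,350 is at or above $252,600, so the credit is $0.
Total: $400 + $9,775 + $0 = $10,175.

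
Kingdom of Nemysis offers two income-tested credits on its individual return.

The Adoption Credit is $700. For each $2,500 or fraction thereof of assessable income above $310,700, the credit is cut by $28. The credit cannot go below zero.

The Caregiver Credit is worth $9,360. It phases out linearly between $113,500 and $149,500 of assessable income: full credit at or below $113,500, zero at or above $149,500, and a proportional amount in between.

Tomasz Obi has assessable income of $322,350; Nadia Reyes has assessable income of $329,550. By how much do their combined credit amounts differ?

$84

Tomasz ($322,350): Adoption Credit: income exceeds $310,700 by $11,650, which is 5 full-or-partial $2,500 increments; reduction = 5 × $28 = $140, leaving $560. Caregiver Credit: $322,350 is at or above $149,500, so the credit is $0. total $560 + $0 = $560
Nadia ($329,550): Adoption Credit: income exceeds $310,700 by $18,850, which is 8 full-or-partial $2,500 increments; reduction = 8 × $28 = $224, leaving $476. Caregiver Credit: $329,550 is at or above $149,500, so the credit is $0. total $476 + $0 = $476
Difference: |$560 − $476| = $84.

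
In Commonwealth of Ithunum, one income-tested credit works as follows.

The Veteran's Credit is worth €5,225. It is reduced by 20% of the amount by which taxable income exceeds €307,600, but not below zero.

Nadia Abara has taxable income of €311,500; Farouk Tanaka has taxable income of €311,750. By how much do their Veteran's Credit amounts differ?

€50

Nadia (€311,500): Veteran's Credit: 20% of the €3,900 excess over €307,600 is €780; credit = €5,225 − €780 = €4,445.
Farouk (€311,750): Veteran's Credit: 20% of the €4,150 excess over €307,600 is €830; credit = €5,225 − €830 = €4,395.
Difference: |€4,445 − €4,395| = €50.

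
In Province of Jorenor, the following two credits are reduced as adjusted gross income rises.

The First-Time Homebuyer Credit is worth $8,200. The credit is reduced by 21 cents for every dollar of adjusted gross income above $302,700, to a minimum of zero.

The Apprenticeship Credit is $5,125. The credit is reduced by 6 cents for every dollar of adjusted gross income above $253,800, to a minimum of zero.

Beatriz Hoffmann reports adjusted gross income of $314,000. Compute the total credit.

$7,340

First-Time Homebuyer Credit: 21% of the $11,300 excess over $302,700 is $2,373; credit = $8,200 − $2,373 = $5,827.
Apprenticeship Credit: 6% of the $60,200 excess over $253,800 is $3,612; credit = $5,125 − $3,612 = $1,513.
Total: $5,827 + $1,513 = $7,340.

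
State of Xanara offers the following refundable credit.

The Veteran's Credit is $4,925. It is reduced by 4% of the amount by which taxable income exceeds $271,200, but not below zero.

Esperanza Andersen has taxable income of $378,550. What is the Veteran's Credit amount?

$631

Veteran's Credit: 4% of the $107,350 excess over $271,200 is $4,294; credit = $4,925 − $4,294 = $631.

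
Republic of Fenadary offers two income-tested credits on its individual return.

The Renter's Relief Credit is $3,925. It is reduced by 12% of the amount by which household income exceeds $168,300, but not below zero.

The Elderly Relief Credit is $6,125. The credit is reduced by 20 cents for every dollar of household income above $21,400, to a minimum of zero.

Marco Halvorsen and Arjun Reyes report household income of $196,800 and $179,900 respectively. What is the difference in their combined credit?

Marco ($196,800): Renter's Relief Credit: 12% of the $28,500 excess over $168,300 is $3,420; credit = $3,925 − $3,420 = $505. Elderly Relief Credit: 20% of the $175,400 excess over $21,400 is $35,080 ≥ base, so the credit is $0. total $505 + $0 = $505
Arjun ($179,900): Renter's Relief Credit: 12% of the $11,600 excess over $168,300 is $1,392; credit = $3,925 − $1,392 = $2,533. Elderly Relief Credit: 20% of the $158,500 excess over $21,400 is $31,700 ≥ base, so the credit is $0. total $2,533 + $0 = $2,533
Difference: |$505 − $2,533| = $2,028.

$2,028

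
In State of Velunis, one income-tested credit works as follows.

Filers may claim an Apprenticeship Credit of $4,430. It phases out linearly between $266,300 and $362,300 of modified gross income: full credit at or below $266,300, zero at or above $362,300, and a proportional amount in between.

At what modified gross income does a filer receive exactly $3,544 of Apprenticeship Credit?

$285,500

$3,544 is 3,544/4,430 of the full $4,430, so 886/4,430 of the $96,000 range has been used: income = $266,300 + $96,000 × 886/4,430 = $285,500.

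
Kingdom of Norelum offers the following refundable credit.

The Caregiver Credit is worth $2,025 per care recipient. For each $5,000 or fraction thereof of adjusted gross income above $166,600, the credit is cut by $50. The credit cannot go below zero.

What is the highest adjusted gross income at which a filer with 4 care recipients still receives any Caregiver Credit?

Full credit = 4 × $2,025 = $8,100.
After 161 increments the reduction is 161 × $50 = $8,050, leaving $50; one more increment wipes it out. Increment 161 ends at excess 161 × $5,000 = $805,000, so the highest qualifying income is $166,600 + $805,000 = $971,600.

$971,600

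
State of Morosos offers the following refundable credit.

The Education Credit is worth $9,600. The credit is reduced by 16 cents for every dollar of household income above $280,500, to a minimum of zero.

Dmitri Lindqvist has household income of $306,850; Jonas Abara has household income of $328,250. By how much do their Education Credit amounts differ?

Dmitri ($306,850): Education Credit: 16% of the $26,350 excess over $280,500 is $4,216; credit = $9,600 − $4,216 = $5,384.
Jonas ($328,250): Education Credit: 16% of the $47,750 excess over $280,500 is $7,640; credit = $9,600 − $7,640 = $1,960.
Difference: |$5,384 − $1,960| = $3,424.

$3,424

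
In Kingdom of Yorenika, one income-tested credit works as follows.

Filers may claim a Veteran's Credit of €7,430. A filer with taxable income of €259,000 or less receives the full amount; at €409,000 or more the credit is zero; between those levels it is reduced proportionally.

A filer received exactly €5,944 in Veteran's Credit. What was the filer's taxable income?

€5,944 is 5,944/7,430 of the full €7,430, so 1,486/7,430 of the €150,000 range has been used: income = €259,000 + €150,000 × 1,486/7,430 = €289,000.

€289,000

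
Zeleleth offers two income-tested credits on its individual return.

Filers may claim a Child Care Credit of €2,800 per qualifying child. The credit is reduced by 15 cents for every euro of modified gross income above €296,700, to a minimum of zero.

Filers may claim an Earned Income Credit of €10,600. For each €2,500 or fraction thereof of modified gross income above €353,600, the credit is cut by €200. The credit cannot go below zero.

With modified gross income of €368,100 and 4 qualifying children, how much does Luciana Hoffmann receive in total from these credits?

€9,890

Child Care Credit: base = 4 × €2,800 = €11,200. 15% of the €71,400 excess over €296,700 is €10,710; credit = €11,200 − €10,710 = €490.
Earned Income Credit: income exceeds €353,600 by €14,500, which is 6 full-or-partial €2,500 increments; reduction = 6 × €200 = €1,200, leaving €9,400.
Total: €490 + €9,400 = €9,890.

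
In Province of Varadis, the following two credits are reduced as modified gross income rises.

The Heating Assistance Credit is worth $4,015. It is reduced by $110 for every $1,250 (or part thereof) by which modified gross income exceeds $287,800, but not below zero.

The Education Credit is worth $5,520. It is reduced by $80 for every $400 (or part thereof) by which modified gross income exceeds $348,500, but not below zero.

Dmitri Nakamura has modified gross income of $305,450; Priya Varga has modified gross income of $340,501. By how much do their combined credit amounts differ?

Dmitri ($305,450): Heating Assistance Credit: income exceeds $287,800 by $17,650, which is 15 full-or-partial $1,250 increments; reduction = 15 × $110 = $1,650, leaving $2,365. Education Credit: $305,450 is at or below the $348,500 threshold, so the full $5,520 applies. total $2,365 + $5,520 = $7,885
Priya ($340,501): Heating Assistance Credit: income exceeds $287,800 by $52,701 → 43 increments × $110 = $4,730 ≥ base, so the credit is $0. Education Credit: $340,501 is at or below the $348,500 threshold, so the full $5,520 applies. total $0 + $5,520 = $5,520
Difference: |$7,885 − $5,520| = $2,365.

$2,365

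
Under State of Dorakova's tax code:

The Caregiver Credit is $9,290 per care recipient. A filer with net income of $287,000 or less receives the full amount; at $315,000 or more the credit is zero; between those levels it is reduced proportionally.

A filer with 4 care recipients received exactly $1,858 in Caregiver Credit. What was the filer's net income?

$313,600

Full credit = 4 × $9,290 = $37,160.
$1,858 is 1,858/37,160 of the full $37,160, so 35,302/37,160 of the $28,000 range has been used: income = $287,000 + $28,000 × 35,302/37,160 = $313,600.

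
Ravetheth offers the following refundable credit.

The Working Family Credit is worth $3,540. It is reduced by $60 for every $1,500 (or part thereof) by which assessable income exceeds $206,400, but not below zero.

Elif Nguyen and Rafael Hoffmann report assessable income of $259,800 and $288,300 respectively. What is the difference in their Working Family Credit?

Elif ($259,800): Working Family Credit: income exceeds $206,400 by $53,400, which is 36 full-or-partial $1,500 increments; reduction = 36 × $60 = $2,160, leaving $1,380.
Rafael ($288,300): Working Family Credit: income exceeds $206,400 by $81,900, which is 55 full-or-partial $1,500 increments; reduction = 55 × $60 = $3,300, leaving $240.
Difference: |$1,380 − $240| = $1,140.

$1,140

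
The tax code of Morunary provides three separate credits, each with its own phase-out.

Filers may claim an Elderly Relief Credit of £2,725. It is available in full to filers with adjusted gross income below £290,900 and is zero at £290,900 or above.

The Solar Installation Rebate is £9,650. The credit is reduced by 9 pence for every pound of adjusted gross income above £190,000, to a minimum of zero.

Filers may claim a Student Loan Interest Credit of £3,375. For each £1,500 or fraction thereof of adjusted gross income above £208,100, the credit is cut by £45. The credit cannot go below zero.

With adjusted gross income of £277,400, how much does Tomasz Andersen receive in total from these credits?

£5,769

Elderly Relief Credit: £277,400 is below the £290,900 cutoff, so the full £2,725 applies.
Solar Installation Rebate: 9% of the £87,400 excess over £190,000 is £7,866; credit = £9,650 − £7,866 = £1,784.
Student Loan Interest Credit: income exceeds £208,100 by £69,300, which is 47 full-or-partial £1,500 increments; reduction = 47 × £45 = £2,115, leaving £1,260.
Total: £2,725 + £1,784 + £1,260 = £5,769.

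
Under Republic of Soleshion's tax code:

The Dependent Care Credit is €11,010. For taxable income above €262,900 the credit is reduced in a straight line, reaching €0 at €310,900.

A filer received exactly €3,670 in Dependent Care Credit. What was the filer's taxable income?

€294,900

€3,670 is 3,670/11,010 of the full €11,010, so 7,340/11,010 of the €48,000 range has been used: income = €262,900 + €48,000 × 7,340/11,010 = €294,900.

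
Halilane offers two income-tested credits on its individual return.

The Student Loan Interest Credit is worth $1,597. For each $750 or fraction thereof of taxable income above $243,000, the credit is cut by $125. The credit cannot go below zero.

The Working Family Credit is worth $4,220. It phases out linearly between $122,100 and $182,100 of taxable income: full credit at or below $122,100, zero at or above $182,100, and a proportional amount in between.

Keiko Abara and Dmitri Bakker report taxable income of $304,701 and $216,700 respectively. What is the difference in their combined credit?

Keiko ($304,701): Student Loan Interest Credit: income exceeds $243,000 by $61,701 → 83 increments × $125 = $10,375 ≥ base, so the credit is $0. Working Family Credit: $304,701 is at or above $182,100, so the credit is $0. total $0 + $0 = $0
Dmitri ($216,700): Student Loan Interest Credit: $216,700 is at or below the $243,000 threshold, so the full $1,597 applies. Working Family Credit: $216,700 is at or above $182,100, so the credit is $0. total $1,597 + $0 = $1,597
Difference: |$0 − $1,597| = $1,597.

$1,597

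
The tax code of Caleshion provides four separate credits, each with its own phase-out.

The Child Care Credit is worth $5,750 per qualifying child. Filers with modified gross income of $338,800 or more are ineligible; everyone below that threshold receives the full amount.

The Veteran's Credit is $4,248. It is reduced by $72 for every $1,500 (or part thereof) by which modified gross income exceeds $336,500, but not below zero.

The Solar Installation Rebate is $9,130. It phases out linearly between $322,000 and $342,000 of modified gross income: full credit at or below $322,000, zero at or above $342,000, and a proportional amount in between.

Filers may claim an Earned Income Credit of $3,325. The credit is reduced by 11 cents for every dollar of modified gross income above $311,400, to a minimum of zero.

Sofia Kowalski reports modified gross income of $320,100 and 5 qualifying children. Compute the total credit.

$44,496

Child Care Credit: base = 5 × $5,750 = $28,750. $320,100 is below the $338,800 cutoff, so the full $28,750 applies.
Veteran's Credit: $320,100 is at or below the $336,500 threshold, so the full $4,248 applies.
Solar Installation Rebate: $320,100 is at or below the $322,000 threshold, so the full $9,130 applies.
Earned Income Credit: 11% of the $8,700 excess over $311,400 is $957; credit = $3,325 − $957 = $2,368.
Total: $28,750 + $4,248 + $9,130 + $2,368 = $44,496.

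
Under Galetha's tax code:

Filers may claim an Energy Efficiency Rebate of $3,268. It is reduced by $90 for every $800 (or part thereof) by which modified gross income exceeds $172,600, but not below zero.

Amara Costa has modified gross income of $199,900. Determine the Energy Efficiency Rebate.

$118

Energy Efficiency Rebate: income exceeds $172,600 by $27,300, which is 35 full-or-partial $800 increments; reduction = 35 × $90 = $3,150, leaving $118.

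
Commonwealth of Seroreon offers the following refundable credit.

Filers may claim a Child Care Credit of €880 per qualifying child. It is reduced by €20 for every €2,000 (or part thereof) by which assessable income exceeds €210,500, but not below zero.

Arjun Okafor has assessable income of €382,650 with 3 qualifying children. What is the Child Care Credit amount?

€900

Child Care Credit: base = 3 × €880 = €2,640. income exceeds €210,500 by €172,150, which is 87 full-or-partial €2,000 increments; reduction = 87 × €20 = €1,740, leaving €900.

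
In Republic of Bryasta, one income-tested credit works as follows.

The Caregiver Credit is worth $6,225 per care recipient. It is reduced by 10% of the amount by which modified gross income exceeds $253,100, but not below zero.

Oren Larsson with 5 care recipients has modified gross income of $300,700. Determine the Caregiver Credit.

Caregiver Credit: base = 5 × $6,225 = $31,125. 10% of the $47,600 excess over $253,100 is $4,760; credit = $31,125 − $4,760 = $26,365.

$26,365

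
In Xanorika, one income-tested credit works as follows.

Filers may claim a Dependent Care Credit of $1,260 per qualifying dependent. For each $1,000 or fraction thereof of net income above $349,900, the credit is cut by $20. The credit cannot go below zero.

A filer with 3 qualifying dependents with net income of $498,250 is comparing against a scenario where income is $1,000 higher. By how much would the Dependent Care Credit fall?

At $498,250 — base = 3 × $1,260 = $3,780. income exceeds $349,900 by $148,350, which is 149 full-or-partial $1,000 increments; reduction = 149 × $20 = $2,980, leaving $800.
At $499,250 — base = 3 × $1,260 = $3,780. income exceeds $349,900 by $149,350, which is 150 full-or-partial $1,000 increments; reduction = 150 × $20 = $3,000, leaving $780.
Lost: $800 − $780 = $20.

$20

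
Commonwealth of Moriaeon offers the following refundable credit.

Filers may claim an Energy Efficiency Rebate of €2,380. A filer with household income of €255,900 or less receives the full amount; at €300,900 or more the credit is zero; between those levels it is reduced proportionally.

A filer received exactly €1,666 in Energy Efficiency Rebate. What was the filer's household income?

€1,666 is 1,666/2,380 of the full €2,380, so 714/2,380 of the €45,000 range has been used: income = €255,900 + €45,000 × 714/2,380 = €269,400.

€269,400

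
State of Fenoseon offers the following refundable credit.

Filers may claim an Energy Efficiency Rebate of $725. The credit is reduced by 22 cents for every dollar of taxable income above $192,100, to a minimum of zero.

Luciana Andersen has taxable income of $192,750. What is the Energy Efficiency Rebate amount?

Energy Efficiency Rebate: 22% of the $650 excess over $192,100 is $143; credit = $725 − $143 = $582.

$582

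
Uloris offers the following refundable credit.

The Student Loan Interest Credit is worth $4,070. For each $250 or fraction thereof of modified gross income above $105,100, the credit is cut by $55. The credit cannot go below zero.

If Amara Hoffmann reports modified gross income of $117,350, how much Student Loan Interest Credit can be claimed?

Student Loan Interest Credit: income exceeds $105,100 by $12,250, which is 49 full-or-partial $250 increments; reduction = 49 × $55 = $2,695, leaving $1,375.

$1,375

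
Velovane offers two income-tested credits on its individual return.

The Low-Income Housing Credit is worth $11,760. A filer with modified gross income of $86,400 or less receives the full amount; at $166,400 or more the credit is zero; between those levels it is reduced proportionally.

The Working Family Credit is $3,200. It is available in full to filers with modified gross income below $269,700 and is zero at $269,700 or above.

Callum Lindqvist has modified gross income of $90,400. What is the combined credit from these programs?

Low-Income Housing Credit: $90,400 is $4,000 into a $80,000 phase-out range, leaving 76,000/80,000 of the credit: $11,760 × 76,000/80,000 = $11,172.
Working Family Credit: $90,400 is below the $269,700 cutoff, so the full $3,200 applies.
Total: $11,172 + $3,200 = $14,372.

$14,372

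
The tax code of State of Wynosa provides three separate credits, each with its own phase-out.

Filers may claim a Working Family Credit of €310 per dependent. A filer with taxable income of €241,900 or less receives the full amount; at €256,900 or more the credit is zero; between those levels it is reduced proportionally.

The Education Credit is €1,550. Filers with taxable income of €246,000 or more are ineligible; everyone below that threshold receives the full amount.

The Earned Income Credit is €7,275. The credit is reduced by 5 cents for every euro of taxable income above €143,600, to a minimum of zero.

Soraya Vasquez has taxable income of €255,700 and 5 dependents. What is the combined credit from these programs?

€1,794

Working Family Credit: base = 5 × €310 = €1,550. €255,700 is €13,800 into a €15,000 phase-out range, leaving 1,200/15,000 of the credit: €1,550 × 1,200/15,000 = €124.
Education Credit: €255,700 meets or exceeds the €246,000 cutoff, so the credit is €0.
Earned Income Credit: 5% of the €112,100 excess over €143,600 is €5,605; credit = €7,275 − €5,605 = €1,670.
Total: €124 + €0 + €1,670 = €1,794.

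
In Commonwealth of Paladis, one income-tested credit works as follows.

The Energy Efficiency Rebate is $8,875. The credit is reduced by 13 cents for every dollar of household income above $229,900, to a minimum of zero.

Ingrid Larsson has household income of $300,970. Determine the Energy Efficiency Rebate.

Energy Efficiency Rebate: 13% of the $71,070 excess over $229,900 is $9,239.10 ≥ base, so the credit is $0.

$0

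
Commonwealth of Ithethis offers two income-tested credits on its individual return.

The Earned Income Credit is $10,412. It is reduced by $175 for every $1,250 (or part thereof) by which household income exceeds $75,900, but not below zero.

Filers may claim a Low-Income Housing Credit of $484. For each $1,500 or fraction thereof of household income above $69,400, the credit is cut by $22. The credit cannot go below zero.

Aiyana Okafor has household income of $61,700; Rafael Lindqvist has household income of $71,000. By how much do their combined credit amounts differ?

Aiyana ($61,700): Earned Income Credit: $61,700 is at or below the $75,900 threshold, so the full $10,412 applies. Low-Income Housing Credit: $61,700 is at or below the $69,400 threshold, so the full $484 applies. total $10,412 + $484 = $10,896
Rafael ($71,000): Earned Income Credit: $71,000 is at or below the $75,900 threshold, so the full $10,412 applies. Low-Income Housing Credit: income exceeds $69,400 by $1,600, which is 2 full-or-partial $1,500 increments; reduction = 2 × $22 = $44, leaving $440. total $10,412 + $440 = $10,852
Difference: |$10,896 − $10,852| = $44.

$44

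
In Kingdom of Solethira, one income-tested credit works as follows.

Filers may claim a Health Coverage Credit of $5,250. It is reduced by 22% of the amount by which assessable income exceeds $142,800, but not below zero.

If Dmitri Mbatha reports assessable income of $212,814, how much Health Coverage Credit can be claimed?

Health Coverage Credit: 22% of the $70,014 excess over $142,800 is $15,403.08 ≥ base, so the credit is $0.

$0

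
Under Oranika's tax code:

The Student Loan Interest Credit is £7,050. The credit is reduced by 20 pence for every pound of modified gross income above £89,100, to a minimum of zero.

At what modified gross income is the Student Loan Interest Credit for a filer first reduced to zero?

The credit falls by 20% of each pound above £89,100, so it reaches zero when the excess is £7,050 / 20% = £35,250: income = £89,100 + £35,250 = £124,350.

£124,350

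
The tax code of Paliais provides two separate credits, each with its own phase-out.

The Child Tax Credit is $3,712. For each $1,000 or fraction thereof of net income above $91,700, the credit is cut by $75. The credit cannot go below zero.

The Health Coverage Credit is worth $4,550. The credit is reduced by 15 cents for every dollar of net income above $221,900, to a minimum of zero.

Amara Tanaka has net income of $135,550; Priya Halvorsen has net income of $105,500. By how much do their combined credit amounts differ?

$2,250

Amara ($135,550): Child Tax Credit: income exceeds $91,700 by $43,850, which is 44 full-or-partial $1,000 increments; reduction = 44 × $75 = $3,300, leaving $412. Health Coverage Credit: $135,550 is at or below the $221,900 threshold, so the full $4,550 applies. total $412 + $4,550 = $4,962
Priya ($105,500): Child Tax Credit: income exceeds $91,700 by $13,800, which is 14 full-or-partial $1,000 increments; reduction = 14 × $75 = $1,050, leaving $2,662. Health Coverage Credit: $105,500 is at or below the $221,900 threshold, so the full $4,550 applies. total $2,662 + $4,550 = $7,212
Difference: |$4,962 − $7,212| = $2,250.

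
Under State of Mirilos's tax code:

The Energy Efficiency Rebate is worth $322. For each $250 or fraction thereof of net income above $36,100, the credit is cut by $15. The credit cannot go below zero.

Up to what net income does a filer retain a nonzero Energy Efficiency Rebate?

After 21 increments the reduction is 21 × $15 = $315, leaving $7; one more increment wipes it out. Increment 21 ends at excess 21 × $250 = $5,250, so the highest qualifying income is $36,100 + $5,250 = $41,350.

$41,350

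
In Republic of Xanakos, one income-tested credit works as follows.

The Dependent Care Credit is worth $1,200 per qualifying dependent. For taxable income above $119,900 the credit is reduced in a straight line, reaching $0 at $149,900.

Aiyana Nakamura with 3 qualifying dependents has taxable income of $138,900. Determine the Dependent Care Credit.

Dependent Care Credit: base = 3 × $1,200 = $3,600. $138,900 is $19,000 into a $30,000 phase-out range, leaving 11,000/30,000 of the credit: $3,600 × 11,000/30,000 = $1,320.

$1,320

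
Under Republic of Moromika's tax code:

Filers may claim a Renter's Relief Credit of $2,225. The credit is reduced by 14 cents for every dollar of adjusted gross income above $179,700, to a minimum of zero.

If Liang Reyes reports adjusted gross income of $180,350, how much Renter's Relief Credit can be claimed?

$2,134

Renter's Relief Credit: 14% of the $650 excess over $179,700 is $91; credit = $2,225 − $91 = $2,134.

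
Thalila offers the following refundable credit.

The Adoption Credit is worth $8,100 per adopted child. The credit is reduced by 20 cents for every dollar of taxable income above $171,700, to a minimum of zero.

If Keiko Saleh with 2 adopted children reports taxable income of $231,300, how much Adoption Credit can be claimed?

$4,280

Adoption Credit: base = 2 × $8,100 = $16,200. 20% of the $59,600 excess over $171,700 is $11,920; credit = $16,200 − $11,920 = $4,280.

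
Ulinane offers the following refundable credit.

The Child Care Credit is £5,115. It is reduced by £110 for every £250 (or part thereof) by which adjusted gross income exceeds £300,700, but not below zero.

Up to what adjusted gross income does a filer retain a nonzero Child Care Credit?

After 46 increments the reduction is 46 × £110 = £5,060, leaving £55; one more increment wipes it out. Increment 46 ends at excess 46 × £250 = £11,500, so the highest qualifying income is £300,700 + £11,500 = £312,200.

£312,200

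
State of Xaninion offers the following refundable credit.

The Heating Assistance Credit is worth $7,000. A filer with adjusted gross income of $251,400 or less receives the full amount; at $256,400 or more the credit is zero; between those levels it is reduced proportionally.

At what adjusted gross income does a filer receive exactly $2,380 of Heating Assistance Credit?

$254,700

$2,380 is 2,380/7,000 of the full $7,000, so 4,620/7,000 of the $5,000 range has been used: income = $251,400 + $5,000 × 4,620/7,000 = $254,700.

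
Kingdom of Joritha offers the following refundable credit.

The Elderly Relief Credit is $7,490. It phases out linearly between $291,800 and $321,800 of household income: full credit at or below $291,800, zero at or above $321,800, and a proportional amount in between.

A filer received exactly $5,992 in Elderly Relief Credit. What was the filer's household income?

$297,800

$5,992 is 5,992/7,490 of the full $7,490, so 1,498/7,490 of the $30,000 range has been used: income = $291,800 + $30,000 × 1,498/7,490 = $297,800.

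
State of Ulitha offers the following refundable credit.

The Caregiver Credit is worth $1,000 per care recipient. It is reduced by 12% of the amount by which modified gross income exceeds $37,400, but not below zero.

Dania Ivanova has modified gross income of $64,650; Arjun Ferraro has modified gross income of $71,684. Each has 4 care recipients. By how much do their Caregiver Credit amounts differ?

$730

Dania ($64,650): Caregiver Credit: base = 4 × $1,000 = $4,000. 12% of the $27,250 excess over $37,400 is $3,270; credit = $4,000 − $3,270 = $730.
Arjun ($71,684): Caregiver Credit: base = 4 × $1,000 = $4,000. 12% of the $34,284 excess over $37,400 is $4,114.08 ≥ base, so the credit is $0.
Difference: |$730 − $0| = $730.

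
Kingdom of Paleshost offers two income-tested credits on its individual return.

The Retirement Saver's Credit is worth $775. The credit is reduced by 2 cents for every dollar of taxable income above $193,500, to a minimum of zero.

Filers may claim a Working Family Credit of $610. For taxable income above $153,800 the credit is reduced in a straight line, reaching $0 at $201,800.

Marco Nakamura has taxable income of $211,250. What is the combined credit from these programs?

$420

Retirement Saver's Credit: 2% of the $17,750 excess over $193,500 is $355; credit = $775 − $355 = $420.
Working Family Credit: $211,250 is at or above $201,800, so the credit is $0.
Total: $420 + $0 = $420.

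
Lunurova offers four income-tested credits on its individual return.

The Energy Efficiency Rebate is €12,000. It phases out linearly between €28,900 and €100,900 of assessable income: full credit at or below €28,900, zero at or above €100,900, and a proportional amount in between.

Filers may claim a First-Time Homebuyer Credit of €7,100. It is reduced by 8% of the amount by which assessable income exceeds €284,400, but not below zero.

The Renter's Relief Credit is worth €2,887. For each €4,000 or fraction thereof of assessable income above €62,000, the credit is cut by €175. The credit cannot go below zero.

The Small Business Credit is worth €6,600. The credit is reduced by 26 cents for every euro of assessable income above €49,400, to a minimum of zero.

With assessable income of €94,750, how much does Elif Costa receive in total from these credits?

Energy Efficiency Rebate: €94,750 is €65,850 into a €72,000 phase-out range, leaving 6,150/72,000 of the credit: €12,000 × 6,150/72,000 = €1,025.
First-Time Homebuyer Credit: €94,750 is at or below the €284,400 threshold, so the full €7,100 applies.
Renter's Relief Credit: income exceeds €62,000 by €32,750, which is 9 full-or-partial €4,000 increments; reduction = 9 × €175 = €1,575, leaving €1,312.
Small Business Credit: 26% of the €45,350 excess over €49,400 is €11,791 ≥ base, so the credit is €0.
Total: €1,025 + €7,100 + €1,312 + €0 = €9,437.

€9,437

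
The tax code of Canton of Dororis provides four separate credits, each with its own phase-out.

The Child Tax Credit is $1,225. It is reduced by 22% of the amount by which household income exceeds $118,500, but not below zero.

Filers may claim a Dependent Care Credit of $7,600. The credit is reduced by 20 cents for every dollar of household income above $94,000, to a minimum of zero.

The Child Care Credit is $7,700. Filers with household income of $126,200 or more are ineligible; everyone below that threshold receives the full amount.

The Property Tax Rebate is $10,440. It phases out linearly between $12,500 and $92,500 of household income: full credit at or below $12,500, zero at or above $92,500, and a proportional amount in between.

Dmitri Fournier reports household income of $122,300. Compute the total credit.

Child Tax Credit: 22% of the $3,800 excess over $118,500 is $836; credit = $1,225 − $836 = $389.
Dependent Care Credit: 20% of the $28,300 excess over $94,000 is $5,660; credit = $7,600 − $5,660 = $1,940.
Child Care Credit: $122,300 is below the $126,200 cutoff, so the full $7,700 applies.
Property Tax Rebate: $122,300 is at or above $92,500, so the credit is $0.
Total: $389 + $1,940 + $7,700 + $0 = $10,029.

$10,029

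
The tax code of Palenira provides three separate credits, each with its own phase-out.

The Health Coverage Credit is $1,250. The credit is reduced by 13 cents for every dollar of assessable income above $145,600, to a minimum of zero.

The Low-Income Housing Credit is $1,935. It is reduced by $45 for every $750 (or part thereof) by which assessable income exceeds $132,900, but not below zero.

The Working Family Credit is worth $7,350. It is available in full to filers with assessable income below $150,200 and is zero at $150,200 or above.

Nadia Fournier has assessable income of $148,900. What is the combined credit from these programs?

Health Coverage Credit: 13% of the $3,300 excess over $145,600 is $429; credit = $1,250 − $429 = $821.
Low-Income Housing Credit: income exceeds $132,900 by $16,000, which is 22 full-or-partial $750 increments; reduction = 22 × $45 = $990, leaving $945.
Working Family Credit: $148,900 is below the $150,200 cutoff, so the full $7,350 applies.
Total: $821 + $945 + $7,350 = $9,116.

$9,116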